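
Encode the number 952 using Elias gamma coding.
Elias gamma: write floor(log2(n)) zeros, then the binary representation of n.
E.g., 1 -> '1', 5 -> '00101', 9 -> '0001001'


num_bits = floor(log2(952)) + 1 = 10
leading_zeros = num_bits - 1 = 9
binary(952) = 1110111000

Elias gamma(952) = '000000000' + '1110111000' = 0000000001110111000 (19 bits)


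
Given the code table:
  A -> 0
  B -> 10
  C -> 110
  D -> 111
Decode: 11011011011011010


Decoding:
110 -> C
110 -> C
110 -> C
110 -> C
110 -> C
10 -> B


Result: CCCCCB


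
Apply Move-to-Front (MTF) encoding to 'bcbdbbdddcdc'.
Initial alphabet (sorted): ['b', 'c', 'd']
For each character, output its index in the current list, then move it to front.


MTF encoding:
'b': index 0 in ['b', 'c', 'd'] -> ['b', 'c', 'd']
'c': index 1 in ['b', 'c', 'd'] -> ['c', 'b', 'd']
'b': index 1 in ['c', 'b', 'd'] -> ['b', 'c', 'd']
'd': index 2 in ['b', 'c', 'd'] -> ['d', 'b', 'c']
'b': index 1 in ['d', 'b', 'c'] -> ['b', 'd', 'c']
'b': index 0 in ['b', 'd', 'c'] -> ['b', 'd', 'c']
'd': index 1 in ['b', 'd', 'c'] -> ['d', 'b', 'c']
'd': index 0 in ['d', 'b', 'c'] -> ['d', 'b', 'c']
'd': index 0 in ['d', 'b', 'c'] -> ['d', 'b', 'c']
'c': index 2 in ['d', 'b', 'c'] -> ['c', 'd', 'b']
'd': index 1 in ['c', 'd', 'b'] -> ['d', 'c', 'b']
'c': index 1 in ['d', 'c', 'b'] -> ['c', 'd', 'b']


Output: [0, 1, 1, 2, 1, 0, 1, 0, 0, 2, 1, 1]


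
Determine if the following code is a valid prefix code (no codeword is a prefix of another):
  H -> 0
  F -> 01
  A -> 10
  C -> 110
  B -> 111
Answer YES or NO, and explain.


Checking each pair (does one codeword prefix another?):
  H='0' vs F='01': prefix -- VIOLATION

NO -- this is NOT a valid prefix code. H (0) is a prefix of F (01).


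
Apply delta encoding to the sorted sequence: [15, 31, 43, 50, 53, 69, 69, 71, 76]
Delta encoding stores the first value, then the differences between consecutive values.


First value: 15
Deltas:
  31 - 15 = 16
  43 - 31 = 12
  50 - 43 = 7
  53 - 50 = 3
  69 - 53 = 16
  69 - 69 = 0
  71 - 69 = 2
  76 - 71 = 5


Delta encoded: [15, 16, 12, 7, 3, 16, 0, 2, 5]


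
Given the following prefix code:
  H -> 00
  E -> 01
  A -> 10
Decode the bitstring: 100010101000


Decoding step by step:
Bits 10 -> A
Bits 00 -> H
Bits 10 -> A
Bits 10 -> A
Bits 10 -> A
Bits 00 -> H


Decoded message: AHAAAH


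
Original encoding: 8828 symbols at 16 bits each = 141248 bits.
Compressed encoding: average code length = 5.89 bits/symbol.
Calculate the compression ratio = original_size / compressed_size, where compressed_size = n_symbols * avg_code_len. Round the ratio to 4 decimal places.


original_size = n_symbols * orig_bits = 8828 * 16 = 141248 bits
compressed_size = n_symbols * avg_code_len = 8828 * 5.89 = 51996.92 bits
ratio = original_size / compressed_size = 141248 / 51996.92 = 2.7165

Compression ratio = 2.7165


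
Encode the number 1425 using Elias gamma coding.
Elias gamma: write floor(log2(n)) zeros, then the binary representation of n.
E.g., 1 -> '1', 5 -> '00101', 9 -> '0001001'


num_bits = floor(log2(1425)) + 1 = 11
leading_zeros = num_bits - 1 = 10
binary(1425) = 10110010001

Elias gamma(1425) = '0000000000' + '10110010001' = 000000000010110010001 (21 bits)


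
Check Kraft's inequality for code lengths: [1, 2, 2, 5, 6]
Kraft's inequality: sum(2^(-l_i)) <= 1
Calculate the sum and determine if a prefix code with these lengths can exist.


Sum = 2^(-1) + 2^(-2) + 2^(-2) + 2^(-5) + 2^(-6)
    = 0.5 + 0.25 + 0.25 + 0.03125 + 0.015625
    = 67/64 = 1.046875
Since 1.046875 > 1, Kraft's inequality is NOT satisfied.
A prefix code with these lengths CANNOT exist.

Kraft sum = 1.046875. Not satisfied.


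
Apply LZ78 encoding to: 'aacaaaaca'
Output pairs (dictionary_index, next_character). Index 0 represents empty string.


LZ78 encoding steps:
Dictionary: {0: ''}
Step 1: w='' (idx 0), next='a' -> output (0, 'a'), add 'a' as idx 1
Step 2: w='a' (idx 1), next='c' -> output (1, 'c'), add 'ac' as idx 2
Step 3: w='a' (idx 1), next='a' -> output (1, 'a'), add 'aa' as idx 3
Step 4: w='aa' (idx 3), next='c' -> output (3, 'c'), add 'aac' as idx 4
Step 5: w='a' (idx 1), end of input -> output (1, '')


Encoded: [(0, 'a'), (1, 'c'), (1, 'a'), (3, 'c'), (1, '')]


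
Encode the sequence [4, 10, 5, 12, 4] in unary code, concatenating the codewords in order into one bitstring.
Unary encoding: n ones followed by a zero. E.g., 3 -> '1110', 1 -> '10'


Encode each number as n ones followed by a terminating 0:
  4 -> 11110 (5 bits)
  10 -> 11111111110 (11 bits)
  5 -> 111110 (6 bits)
  12 -> 1111111111110 (13 bits)
  4 -> 11110 (5 bits)
Total length = 5 + 11 + 6 + 13 + 5 = 40 bits.

Unary([4, 10, 5, 12, 4]) = 1111011111111110111110111111111111011110 (40 bits)


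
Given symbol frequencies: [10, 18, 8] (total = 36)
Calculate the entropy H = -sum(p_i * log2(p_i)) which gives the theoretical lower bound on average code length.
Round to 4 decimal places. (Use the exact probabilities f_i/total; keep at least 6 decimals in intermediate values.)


Per-symbol terms -p_i * log2(p_i) with p_i = f_i/36:
  p = 10/36 = 0.277778: log2(p) = -1.847997, -p*log2(p) = 0.513332
  p = 18/36 = 0.500000: log2(p) = -1.000000, -p*log2(p) = 0.500000
  p = 8/36 = 0.222222: log2(p) = -2.169925, -p*log2(p) = 0.482206
H = 0.513332 + 0.500000 + 0.482206 = 1.495538

H = 1.4955 bits/symbol


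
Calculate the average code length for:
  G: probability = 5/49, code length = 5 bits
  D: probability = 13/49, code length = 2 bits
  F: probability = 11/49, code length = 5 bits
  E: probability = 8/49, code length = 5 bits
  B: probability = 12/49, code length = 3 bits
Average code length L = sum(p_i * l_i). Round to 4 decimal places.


Weighted contributions p_i * l_i:
  G: (5/49) * 5 = 25/49
  D: (13/49) * 2 = 26/49
  F: (11/49) * 5 = 55/49
  E: (8/49) * 5 = 40/49
  B: (12/49) * 3 = 36/49
Sum = (25 + 26 + 55 + 40 + 36)/49 = 182/49

L = 182/49 = 3.7143 bits/symbol


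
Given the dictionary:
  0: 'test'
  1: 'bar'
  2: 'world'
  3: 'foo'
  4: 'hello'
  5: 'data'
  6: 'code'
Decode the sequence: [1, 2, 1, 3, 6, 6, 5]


Look up each index in the dictionary:
  1 -> 'bar'
  2 -> 'world'
  1 -> 'bar'
  3 -> 'foo'
  6 -> 'code'
  6 -> 'code'
  5 -> 'data'

Decoded: "bar world bar foo code code data"


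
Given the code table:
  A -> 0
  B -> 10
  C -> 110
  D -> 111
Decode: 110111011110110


Decoding:
110 -> C
111 -> D
0 -> A
111 -> D
10 -> B
110 -> C


Result: CDADBC


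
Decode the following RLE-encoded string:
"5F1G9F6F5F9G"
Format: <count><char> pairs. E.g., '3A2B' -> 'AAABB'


Expanding each <count><char> pair:
  5F -> 'FFFFF'
  1G -> 'G'
  9F -> 'FFFFFFFFF'
  6F -> 'FFFFFF'
  5F -> 'FFFFF'
  9G -> 'GGGGGGGGG'

Decoded = FFFFFGFFFFFFFFFFFFFFFFFFFFGGGGGGGGG


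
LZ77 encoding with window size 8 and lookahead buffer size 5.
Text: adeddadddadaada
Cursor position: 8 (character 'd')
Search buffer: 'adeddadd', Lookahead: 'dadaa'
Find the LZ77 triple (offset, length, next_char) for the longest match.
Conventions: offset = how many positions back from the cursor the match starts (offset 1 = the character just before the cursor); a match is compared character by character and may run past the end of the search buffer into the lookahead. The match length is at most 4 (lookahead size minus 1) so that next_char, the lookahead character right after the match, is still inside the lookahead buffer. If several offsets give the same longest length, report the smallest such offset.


Try each offset into the search buffer:
  offset=1 (pos 7, char 'd'): match length 1
  offset=2 (pos 6, char 'd'): match length 1
  offset=3 (pos 5, char 'a'): match length 0
  offset=4 (pos 4, char 'd'): match length 3
  offset=5 (pos 3, char 'd'): match length 1
  offset=6 (pos 2, char 'e'): match length 0
  offset=7 (pos 1, char 'd'): match length 1
  offset=8 (pos 0, char 'a'): match length 0
Longest match has length 3 at offset 4.
next_char = character at position 8 + 3 = 11 -> 'a'

Best match: offset=4, length=3 (matching 'dad' starting at position 4)
LZ77 triple: (4, 3, 'a')


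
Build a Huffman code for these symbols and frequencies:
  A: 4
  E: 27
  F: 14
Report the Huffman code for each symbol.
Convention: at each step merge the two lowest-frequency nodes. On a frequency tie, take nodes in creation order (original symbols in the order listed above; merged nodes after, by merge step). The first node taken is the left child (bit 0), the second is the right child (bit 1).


Huffman tree construction:
Step 1: Merge A(4) + F(14) = 18
Step 2: Merge (A+F)(18) + E(27) = 45
Read each symbol's code off the tree from the root (left child = 0, right child = 1).

Codes:
  A: 00 (length 2)
  E: 1 (length 1)
  F: 01 (length 2)
Average code length: 63/45 = 1.4000 bits/symbol


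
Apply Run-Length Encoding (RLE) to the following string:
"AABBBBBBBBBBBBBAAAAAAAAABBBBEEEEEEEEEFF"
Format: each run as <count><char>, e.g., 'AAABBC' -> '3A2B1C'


Scanning runs left to right:
  i=0: run of 'A' x 2 -> '2A'
  i=2: run of 'B' x 13 -> '13B'
  i=15: run of 'A' x 9 -> '9A'
  i=24: run of 'B' x 4 -> '4B'
  i=28: run of 'E' x 9 -> '9E'
  i=37: run of 'F' x 2 -> '2F'

RLE = 2A13B9A4B9E2F


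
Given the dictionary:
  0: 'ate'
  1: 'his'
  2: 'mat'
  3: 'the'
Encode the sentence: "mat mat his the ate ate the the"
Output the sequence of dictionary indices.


Look up each word in the dictionary:
  'mat' -> 2
  'mat' -> 2
  'his' -> 1
  'the' -> 3
  'ate' -> 0
  'ate' -> 0
  'the' -> 3
  'the' -> 3

Encoded: [2, 2, 1, 3, 0, 0, 3, 3]


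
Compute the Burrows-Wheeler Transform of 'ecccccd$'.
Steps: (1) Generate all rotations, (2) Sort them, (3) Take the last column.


Rotations (sorted):
  0: $ecccccd -> last char: d
  1: cccccd$e -> last char: e
  2: ccccd$ec -> last char: c
  3: cccd$ecc -> last char: c
  4: ccd$eccc -> last char: c
  5: cd$ecccc -> last char: c
  6: d$eccccc -> last char: c
  7: ecccccd$ -> last char: $


BWT = deccccc$


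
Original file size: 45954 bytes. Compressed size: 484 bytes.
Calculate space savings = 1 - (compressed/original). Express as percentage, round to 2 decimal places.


ratio = compressed/original = 484/45954 = 0.010532
savings = 1 - ratio = 1 - 0.010532 = 0.989468
as a percentage: 0.989468 * 100 = 98.95%

Space savings = 1 - 484/45954 = 98.95%


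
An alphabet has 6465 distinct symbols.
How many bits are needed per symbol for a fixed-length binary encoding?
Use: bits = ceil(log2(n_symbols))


log2(6465) = 12.6584
Bracket: 2^12 = 4096 < 6465 <= 2^13 = 8192
So ceil(log2(6465)) = 13

bits = ceil(log2(6465)) = ceil(12.6584) = 13 bits


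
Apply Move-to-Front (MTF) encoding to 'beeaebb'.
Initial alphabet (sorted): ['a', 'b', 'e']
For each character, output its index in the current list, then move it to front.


MTF encoding:
'b': index 1 in ['a', 'b', 'e'] -> ['b', 'a', 'e']
'e': index 2 in ['b', 'a', 'e'] -> ['e', 'b', 'a']
'e': index 0 in ['e', 'b', 'a'] -> ['e', 'b', 'a']
'a': index 2 in ['e', 'b', 'a'] -> ['a', 'e', 'b']
'e': index 1 in ['a', 'e', 'b'] -> ['e', 'a', 'b']
'b': index 2 in ['e', 'a', 'b'] -> ['b', 'e', 'a']
'b': index 0 in ['b', 'e', 'a'] -> ['b', 'e', 'a']


Output: [1, 2, 0, 2, 1, 2, 0]


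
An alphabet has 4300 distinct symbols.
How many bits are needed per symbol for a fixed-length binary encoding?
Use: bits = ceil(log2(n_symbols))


log2(4300) = 12.0701
Bracket: 2^12 = 4096 < 4300 <= 2^13 = 8192
So ceil(log2(4300)) = 13

bits = ceil(log2(4300)) = ceil(12.0701) = 13 bits


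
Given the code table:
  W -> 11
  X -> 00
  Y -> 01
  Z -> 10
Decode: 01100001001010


Decoding:
01 -> Y
10 -> Z
00 -> X
01 -> Y
00 -> X
10 -> Z
10 -> Z


Result: YZXYXZZ


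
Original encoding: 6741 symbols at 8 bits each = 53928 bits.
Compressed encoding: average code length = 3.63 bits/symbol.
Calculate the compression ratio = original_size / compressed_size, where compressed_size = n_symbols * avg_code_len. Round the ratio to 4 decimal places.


original_size = n_symbols * orig_bits = 6741 * 8 = 53928 bits
compressed_size = n_symbols * avg_code_len = 6741 * 3.63 = 24469.83 bits
ratio = original_size / compressed_size = 53928 / 24469.83 = 2.2039

Compression ratio = 2.2039


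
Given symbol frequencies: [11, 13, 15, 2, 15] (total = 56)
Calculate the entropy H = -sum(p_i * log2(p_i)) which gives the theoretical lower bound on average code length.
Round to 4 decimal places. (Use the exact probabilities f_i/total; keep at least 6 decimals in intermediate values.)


Per-symbol terms -p_i * log2(p_i) with p_i = f_i/56:
  p = 11/56 = 0.196429: log2(p) = -2.347923, -p*log2(p) = 0.461199
  p = 13/56 = 0.232143: log2(p) = -2.106915, -p*log2(p) = 0.489105
  p = 15/56 = 0.267857: log2(p) = -1.900464, -p*log2(p) = 0.509053
  p = 2/56 = 0.035714: log2(p) = -4.807355, -p*log2(p) = 0.171691
  p = 15/56 = 0.267857: log2(p) = -1.900464, -p*log2(p) = 0.509053
H = 0.461199 + 0.489105 + 0.509053 + 0.171691 + 0.509053 = 2.140101

H = 2.1401 bits/symbol


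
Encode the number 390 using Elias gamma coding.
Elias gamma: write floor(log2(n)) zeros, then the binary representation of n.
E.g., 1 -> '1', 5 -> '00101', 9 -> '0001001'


num_bits = floor(log2(390)) + 1 = 9
leading_zeros = num_bits - 1 = 8
binary(390) = 110000110

Elias gamma(390) = '00000000' + '110000110' = 00000000110000110 (17 bits)


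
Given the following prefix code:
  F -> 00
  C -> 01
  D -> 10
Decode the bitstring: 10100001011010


Decoding step by step:
Bits 10 -> D
Bits 10 -> D
Bits 00 -> F
Bits 01 -> C
Bits 01 -> C
Bits 10 -> D
Bits 10 -> D


Decoded message: DDFCCDD


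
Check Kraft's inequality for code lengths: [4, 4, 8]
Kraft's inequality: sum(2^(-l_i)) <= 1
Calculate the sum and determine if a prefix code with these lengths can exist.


Sum = 2^(-4) + 2^(-4) + 2^(-8)
    = 0.0625 + 0.0625 + 0.00390625
    = 33/256 = 0.12890625
Since 0.12890625 <= 1, Kraft's inequality IS satisfied.
A prefix code with these lengths CAN exist.

Kraft sum = 0.12890625. Satisfied.


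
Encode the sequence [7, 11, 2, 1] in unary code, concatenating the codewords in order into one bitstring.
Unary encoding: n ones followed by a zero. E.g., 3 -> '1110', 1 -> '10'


Encode each number as n ones followed by a terminating 0:
  7 -> 11111110 (8 bits)
  11 -> 111111111110 (12 bits)
  2 -> 110 (3 bits)
  1 -> 10 (2 bits)
Total length = 8 + 12 + 3 + 2 = 25 bits.

Unary([7, 11, 2, 1]) = 1111111011111111111011010 (25 bits)


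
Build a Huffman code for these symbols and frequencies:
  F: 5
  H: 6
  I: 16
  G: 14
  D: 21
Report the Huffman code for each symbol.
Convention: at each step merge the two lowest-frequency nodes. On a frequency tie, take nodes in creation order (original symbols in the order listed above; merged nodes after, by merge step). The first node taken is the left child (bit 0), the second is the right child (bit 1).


Huffman tree construction:
Step 1: Merge F(5) + H(6) = 11
Step 2: Merge (F+H)(11) + G(14) = 25
Step 3: Merge I(16) + D(21) = 37
Step 4: Merge ((F+H)+G)(25) + (I+D)(37) = 62
Read each symbol's code off the tree from the root (left child = 0, right child = 1).

Codes:
  F: 000 (length 3)
  H: 001 (length 3)
  I: 10 (length 2)
  G: 01 (length 2)
  D: 11 (length 2)
Average code length: 135/62 = 2.1774 bits/symbol


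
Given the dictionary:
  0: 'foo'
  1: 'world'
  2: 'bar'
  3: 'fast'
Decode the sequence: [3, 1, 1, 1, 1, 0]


Look up each index in the dictionary:
  3 -> 'fast'
  1 -> 'world'
  1 -> 'world'
  1 -> 'world'
  1 -> 'world'
  0 -> 'foo'

Decoded: "fast world world world world foo"


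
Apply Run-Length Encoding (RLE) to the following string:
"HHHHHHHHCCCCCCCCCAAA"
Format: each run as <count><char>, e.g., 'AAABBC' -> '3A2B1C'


Scanning runs left to right:
  i=0: run of 'H' x 8 -> '8H'
  i=8: run of 'C' x 9 -> '9C'
  i=17: run of 'A' x 3 -> '3A'

RLE = 8H9C3A


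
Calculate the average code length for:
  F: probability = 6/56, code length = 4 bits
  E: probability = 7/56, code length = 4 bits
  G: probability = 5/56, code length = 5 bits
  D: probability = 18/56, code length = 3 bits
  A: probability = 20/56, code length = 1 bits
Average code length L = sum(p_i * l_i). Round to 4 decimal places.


Weighted contributions p_i * l_i:
  F: (6/56) * 4 = 24/56
  E: (7/56) * 4 = 28/56
  G: (5/56) * 5 = 25/56
  D: (18/56) * 3 = 54/56
  A: (20/56) * 1 = 20/56
Sum = (24 + 28 + 25 + 54 + 20)/56 = 151/56

L = 151/56 = 2.6964 bits/symbol


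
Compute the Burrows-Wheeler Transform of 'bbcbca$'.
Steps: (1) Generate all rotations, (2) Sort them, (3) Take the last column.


Rotations (sorted):
  0: $bbcbca -> last char: a
  1: a$bbcbc -> last char: c
  2: bbcbca$ -> last char: $
  3: bca$bbc -> last char: c
  4: bcbca$b -> last char: b
  5: ca$bbcb -> last char: b
  6: cbca$bb -> last char: b


BWT = ac$cbbb


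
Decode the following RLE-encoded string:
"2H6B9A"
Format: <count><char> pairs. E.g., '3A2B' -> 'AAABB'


Expanding each <count><char> pair:
  2H -> 'HH'
  6B -> 'BBBBBB'
  9A -> 'AAAAAAAAA'

Decoded = HHBBBBBBAAAAAAAAA


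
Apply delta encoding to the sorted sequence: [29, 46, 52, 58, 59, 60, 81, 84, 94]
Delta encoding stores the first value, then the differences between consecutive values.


First value: 29
Deltas:
  46 - 29 = 17
  52 - 46 = 6
  58 - 52 = 6
  59 - 58 = 1
  60 - 59 = 1
  81 - 60 = 21
  84 - 81 = 3
  94 - 84 = 10


Delta encoded: [29, 17, 6, 6, 1, 1, 21, 3, 10]


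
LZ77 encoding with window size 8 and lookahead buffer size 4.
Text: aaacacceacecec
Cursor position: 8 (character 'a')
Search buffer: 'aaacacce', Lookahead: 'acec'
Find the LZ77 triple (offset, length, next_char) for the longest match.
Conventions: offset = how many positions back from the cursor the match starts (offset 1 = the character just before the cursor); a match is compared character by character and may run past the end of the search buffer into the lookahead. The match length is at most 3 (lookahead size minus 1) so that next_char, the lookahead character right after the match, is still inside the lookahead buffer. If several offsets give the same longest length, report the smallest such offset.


Try each offset into the search buffer:
  offset=1 (pos 7, char 'e'): match length 0
  offset=2 (pos 6, char 'c'): match length 0
  offset=3 (pos 5, char 'c'): match length 0
  offset=4 (pos 4, char 'a'): match length 2
  offset=5 (pos 3, char 'c'): match length 0
  offset=6 (pos 2, char 'a'): match length 2
  offset=7 (pos 1, char 'a'): match length 1
  offset=8 (pos 0, char 'a'): match length 1
Longest match has length 2, found at offsets 4, 6; take the smallest, offset 4.
next_char = character at position 8 + 2 = 10 -> 'e'

Best match: offset=4, length=2 (matching 'ac' starting at position 4)
LZ77 triple: (4, 2, 'e')


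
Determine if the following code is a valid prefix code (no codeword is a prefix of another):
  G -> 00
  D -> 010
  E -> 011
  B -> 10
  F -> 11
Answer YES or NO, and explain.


Checking each pair (does one codeword prefix another?):
  G='00' vs D='010': no prefix
  G='00' vs E='011': no prefix
  G='00' vs B='10': no prefix
  G='00' vs F='11': no prefix
  D='010' vs G='00': no prefix
  D='010' vs E='011': no prefix
  D='010' vs B='10': no prefix
  D='010' vs F='11': no prefix
  E='011' vs G='00': no prefix
  E='011' vs D='010': no prefix
  E='011' vs B='10': no prefix
  E='011' vs F='11': no prefix
  B='10' vs G='00': no prefix
  B='10' vs D='010': no prefix
  B='10' vs E='011': no prefix
  B='10' vs F='11': no prefix
  F='11' vs G='00': no prefix
  F='11' vs D='010': no prefix
  F='11' vs E='011': no prefix
  F='11' vs B='10': no prefix
No violation found over all pairs.

YES -- this is a valid prefix code. No codeword is a prefix of any other codeword.


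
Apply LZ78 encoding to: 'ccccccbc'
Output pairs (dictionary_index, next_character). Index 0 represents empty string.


LZ78 encoding steps:
Dictionary: {0: ''}
Step 1: w='' (idx 0), next='c' -> output (0, 'c'), add 'c' as idx 1
Step 2: w='c' (idx 1), next='c' -> output (1, 'c'), add 'cc' as idx 2
Step 3: w='cc' (idx 2), next='c' -> output (2, 'c'), add 'ccc' as idx 3
Step 4: w='' (idx 0), next='b' -> output (0, 'b'), add 'b' as idx 4
Step 5: w='c' (idx 1), end of input -> output (1, '')


Encoded: [(0, 'c'), (1, 'c'), (2, 'c'), (0, 'b'), (1, '')]


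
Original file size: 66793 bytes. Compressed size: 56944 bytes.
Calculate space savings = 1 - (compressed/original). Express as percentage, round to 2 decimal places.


ratio = compressed/original = 56944/66793 = 0.852544
savings = 1 - ratio = 1 - 0.852544 = 0.147456
as a percentage: 0.147456 * 100 = 14.75%

Space savings = 1 - 56944/66793 = 14.75%


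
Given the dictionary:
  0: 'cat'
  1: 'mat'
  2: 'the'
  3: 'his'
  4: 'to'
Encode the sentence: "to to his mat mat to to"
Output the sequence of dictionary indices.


Look up each word in the dictionary:
  'to' -> 4
  'to' -> 4
  'his' -> 3
  'mat' -> 1
  'mat' -> 1
  'to' -> 4
  'to' -> 4

Encoded: [4, 4, 3, 1, 1, 4, 4]


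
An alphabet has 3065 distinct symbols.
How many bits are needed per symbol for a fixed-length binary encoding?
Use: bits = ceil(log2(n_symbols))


log2(3065) = 11.5817
Bracket: 2^11 = 2048 < 3065 <= 2^12 = 4096
So ceil(log2(3065)) = 12

bits = ceil(log2(3065)) = ceil(11.5817) = 12 bits


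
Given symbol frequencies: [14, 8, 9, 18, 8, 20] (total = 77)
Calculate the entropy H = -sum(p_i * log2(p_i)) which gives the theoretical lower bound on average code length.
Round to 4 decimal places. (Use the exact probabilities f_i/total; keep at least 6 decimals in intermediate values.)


Per-symbol terms -p_i * log2(p_i) with p_i = f_i/77:
  p = 14/77 = 0.181818: log2(p) = -2.459432, -p*log2(p) = 0.447169
  p = 8/77 = 0.103896: log2(p) = -3.266787, -p*log2(p) = 0.339406
  p = 9/77 = 0.116883: log2(p) = -3.096862, -p*log2(p) = 0.361971
  p = 18/77 = 0.233766: log2(p) = -2.096862, -p*log2(p) = 0.490175
  p = 8/77 = 0.103896: log2(p) = -3.266787, -p*log2(p) = 0.339406
  p = 20/77 = 0.259740: log2(p) = -1.944858, -p*log2(p) = 0.505158
H = 0.447169 + 0.339406 + 0.361971 + 0.490175 + 0.339406 + 0.505158 = 2.483285

H = 2.4833 bits/symbol


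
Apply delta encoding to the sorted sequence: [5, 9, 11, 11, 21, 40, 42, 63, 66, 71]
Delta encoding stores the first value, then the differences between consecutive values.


First value: 5
Deltas:
  9 - 5 = 4
  11 - 9 = 2
  11 - 11 = 0
  21 - 11 = 10
  40 - 21 = 19
  42 - 40 = 2
  63 - 42 = 21
  66 - 63 = 3
  71 - 66 = 5


Delta encoded: [5, 4, 2, 0, 10, 19, 2, 21, 3, 5]


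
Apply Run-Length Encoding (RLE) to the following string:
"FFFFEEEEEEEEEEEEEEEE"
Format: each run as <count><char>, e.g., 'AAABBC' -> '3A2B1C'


Scanning runs left to right:
  i=0: run of 'F' x 4 -> '4F'
  i=4: run of 'E' x 16 -> '16E'

RLE = 4F16E


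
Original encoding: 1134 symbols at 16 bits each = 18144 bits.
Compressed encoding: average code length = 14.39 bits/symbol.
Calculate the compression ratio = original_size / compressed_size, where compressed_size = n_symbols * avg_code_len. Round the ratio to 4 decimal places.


original_size = n_symbols * orig_bits = 1134 * 16 = 18144 bits
compressed_size = n_symbols * avg_code_len = 1134 * 14.39 = 16318.26 bits
ratio = original_size / compressed_size = 18144 / 16318.26 = 1.1119

Compression ratio = 1.1119


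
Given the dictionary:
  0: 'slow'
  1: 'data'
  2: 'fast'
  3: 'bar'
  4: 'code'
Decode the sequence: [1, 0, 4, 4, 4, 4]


Look up each index in the dictionary:
  1 -> 'data'
  0 -> 'slow'
  4 -> 'code'
  4 -> 'code'
  4 -> 'code'
  4 -> 'code'

Decoded: "data slow code code code code"


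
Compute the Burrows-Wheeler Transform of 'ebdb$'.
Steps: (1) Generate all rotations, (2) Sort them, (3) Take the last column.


Rotations (sorted):
  0: $ebdb -> last char: b
  1: b$ebd -> last char: d
  2: bdb$e -> last char: e
  3: db$eb -> last char: b
  4: ebdb$ -> last char: $


BWT = bdeb$


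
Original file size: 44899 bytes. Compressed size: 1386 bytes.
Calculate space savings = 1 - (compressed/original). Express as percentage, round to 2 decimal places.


ratio = compressed/original = 1386/44899 = 0.030869
savings = 1 - ratio = 1 - 0.030869 = 0.969131
as a percentage: 0.969131 * 100 = 96.91%

Space savings = 1 - 1386/44899 = 96.91%


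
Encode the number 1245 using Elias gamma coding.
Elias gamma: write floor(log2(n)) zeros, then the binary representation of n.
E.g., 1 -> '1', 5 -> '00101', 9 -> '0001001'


num_bits = floor(log2(1245)) + 1 = 11
leading_zeros = num_bits - 1 = 10
binary(1245) = 10011011101

Elias gamma(1245) = '0000000000' + '10011011101' = 000000000010011011101 (21 bits)


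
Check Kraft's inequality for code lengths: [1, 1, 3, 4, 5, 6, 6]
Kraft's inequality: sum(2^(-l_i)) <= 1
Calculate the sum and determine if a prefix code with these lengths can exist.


Sum = 2^(-1) + 2^(-1) + 2^(-3) + 2^(-4) + 2^(-5) + 2^(-6) + 2^(-6)
    = 0.5 + 0.5 + 0.125 + 0.0625 + 0.03125 + 0.015625 + 0.015625
    = 80/64 = 1.25
Since 1.25 > 1, Kraft's inequality is NOT satisfied.
A prefix code with these lengths CANNOT exist.

Kraft sum = 1.25. Not satisfied.


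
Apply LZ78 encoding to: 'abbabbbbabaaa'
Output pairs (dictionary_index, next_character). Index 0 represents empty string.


LZ78 encoding steps:
Dictionary: {0: ''}
Step 1: w='' (idx 0), next='a' -> output (0, 'a'), add 'a' as idx 1
Step 2: w='' (idx 0), next='b' -> output (0, 'b'), add 'b' as idx 2
Step 3: w='b' (idx 2), next='a' -> output (2, 'a'), add 'ba' as idx 3
Step 4: w='b' (idx 2), next='b' -> output (2, 'b'), add 'bb' as idx 4
Step 5: w='bb' (idx 4), next='a' -> output (4, 'a'), add 'bba' as idx 5
Step 6: w='ba' (idx 3), next='a' -> output (3, 'a'), add 'baa' as idx 6
Step 7: w='a' (idx 1), end of input -> output (1, '')


Encoded: [(0, 'a'), (0, 'b'), (2, 'a'), (2, 'b'), (4, 'a'), (3, 'a'), (1, '')]


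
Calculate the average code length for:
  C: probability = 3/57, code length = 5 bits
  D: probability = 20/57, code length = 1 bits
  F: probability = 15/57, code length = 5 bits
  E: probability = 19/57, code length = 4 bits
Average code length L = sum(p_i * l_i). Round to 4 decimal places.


Weighted contributions p_i * l_i:
  C: (3/57) * 5 = 15/57
  D: (20/57) * 1 = 20/57
  F: (15/57) * 5 = 75/57
  E: (19/57) * 4 = 76/57
Sum = (15 + 20 + 75 + 76)/57 = 186/57

L = 186/57 = 3.2632 bits/symbol


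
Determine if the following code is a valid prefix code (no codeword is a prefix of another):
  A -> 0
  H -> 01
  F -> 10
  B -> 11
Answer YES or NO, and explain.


Checking each pair (does one codeword prefix another?):
  A='0' vs H='01': prefix -- VIOLATION

NO -- this is NOT a valid prefix code. A (0) is a prefix of H (01).


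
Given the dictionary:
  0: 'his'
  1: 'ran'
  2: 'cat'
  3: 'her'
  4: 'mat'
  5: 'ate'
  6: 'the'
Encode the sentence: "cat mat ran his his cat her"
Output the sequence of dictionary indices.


Look up each word in the dictionary:
  'cat' -> 2
  'mat' -> 4
  'ran' -> 1
  'his' -> 0
  'his' -> 0
  'cat' -> 2
  'her' -> 3

Encoded: [2, 4, 1, 0, 0, 2, 3]


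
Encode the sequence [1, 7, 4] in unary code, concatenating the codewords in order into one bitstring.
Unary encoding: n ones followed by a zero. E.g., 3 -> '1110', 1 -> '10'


Encode each number as n ones followed by a terminating 0:
  1 -> 10 (2 bits)
  7 -> 11111110 (8 bits)
  4 -> 11110 (5 bits)
Total length = 2 + 8 + 5 = 15 bits.

Unary([1, 7, 4]) = 101111111011110 (15 bits)


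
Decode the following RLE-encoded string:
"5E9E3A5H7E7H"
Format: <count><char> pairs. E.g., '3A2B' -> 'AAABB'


Expanding each <count><char> pair:
  5E -> 'EEEEE'
  9E -> 'EEEEEEEEE'
  3A -> 'AAA'
  5H -> 'HHHHH'
  7E -> 'EEEEEEE'
  7H -> 'HHHHHHH'

Decoded = EEEEEEEEEEEEEEAAAHHHHHEEEEEEEHHHHHHH


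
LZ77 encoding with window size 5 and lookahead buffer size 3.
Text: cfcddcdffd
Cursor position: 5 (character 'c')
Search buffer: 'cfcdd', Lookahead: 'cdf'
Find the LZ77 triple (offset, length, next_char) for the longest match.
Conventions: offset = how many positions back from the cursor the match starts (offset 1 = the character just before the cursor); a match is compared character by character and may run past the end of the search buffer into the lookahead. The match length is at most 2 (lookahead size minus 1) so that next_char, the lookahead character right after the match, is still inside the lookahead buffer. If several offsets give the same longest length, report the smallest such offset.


Try each offset into the search buffer:
  offset=1 (pos 4, char 'd'): match length 0
  offset=2 (pos 3, char 'd'): match length 0
  offset=3 (pos 2, char 'c'): match length 2
  offset=4 (pos 1, char 'f'): match length 0
  offset=5 (pos 0, char 'c'): match length 1
Longest match has length 2 at offset 3.
next_char = character at position 5 + 2 = 7 -> 'f'

Best match: offset=3, length=2 (matching 'cd' starting at position 2)
LZ77 triple: (3, 2, 'f')


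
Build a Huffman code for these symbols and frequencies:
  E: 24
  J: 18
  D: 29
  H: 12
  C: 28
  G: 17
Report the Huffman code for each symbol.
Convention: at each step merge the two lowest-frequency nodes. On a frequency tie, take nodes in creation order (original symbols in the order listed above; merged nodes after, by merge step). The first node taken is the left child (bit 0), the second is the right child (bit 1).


Huffman tree construction:
Step 1: Merge H(12) + G(17) = 29
Step 2: Merge J(18) + E(24) = 42
Step 3: Merge C(28) + D(29) = 57
Step 4: Merge (H+G)(29) + (J+E)(42) = 71
Step 5: Merge (C+D)(57) + ((H+G)+(J+E))(71) = 128
Read each symbol's code off the tree from the root (left child = 0, right child = 1).

Codes:
  E: 111 (length 3)
  J: 110 (length 3)
  D: 01 (length 2)
  H: 100 (length 3)
  C: 00 (length 2)
  G: 101 (length 3)
Average code length: 327/128 = 2.5547 bits/symbol


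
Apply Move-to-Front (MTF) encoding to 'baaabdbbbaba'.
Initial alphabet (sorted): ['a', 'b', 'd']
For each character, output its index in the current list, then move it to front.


MTF encoding:
'b': index 1 in ['a', 'b', 'd'] -> ['b', 'a', 'd']
'a': index 1 in ['b', 'a', 'd'] -> ['a', 'b', 'd']
'a': index 0 in ['a', 'b', 'd'] -> ['a', 'b', 'd']
'a': index 0 in ['a', 'b', 'd'] -> ['a', 'b', 'd']
'b': index 1 in ['a', 'b', 'd'] -> ['b', 'a', 'd']
'd': index 2 in ['b', 'a', 'd'] -> ['d', 'b', 'a']
'b': index 1 in ['d', 'b', 'a'] -> ['b', 'd', 'a']
'b': index 0 in ['b', 'd', 'a'] -> ['b', 'd', 'a']
'b': index 0 in ['b', 'd', 'a'] -> ['b', 'd', 'a']
'a': index 2 in ['b', 'd', 'a'] -> ['a', 'b', 'd']
'b': index 1 in ['a', 'b', 'd'] -> ['b', 'a', 'd']
'a': index 1 in ['b', 'a', 'd'] -> ['a', 'b', 'd']


Output: [1, 1, 0, 0, 1, 2, 1, 0, 0, 2, 1, 1]


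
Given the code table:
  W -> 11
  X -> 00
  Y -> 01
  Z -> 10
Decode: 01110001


Decoding:
01 -> Y
11 -> W
00 -> X
01 -> Y


Result: YWXY


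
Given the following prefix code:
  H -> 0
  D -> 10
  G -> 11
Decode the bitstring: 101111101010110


Decoding step by step:
Bits 10 -> D
Bits 11 -> G
Bits 11 -> G
Bits 10 -> D
Bits 10 -> D
Bits 10 -> D
Bits 11 -> G
Bits 0 -> H


Decoded message: DGGDDDGH


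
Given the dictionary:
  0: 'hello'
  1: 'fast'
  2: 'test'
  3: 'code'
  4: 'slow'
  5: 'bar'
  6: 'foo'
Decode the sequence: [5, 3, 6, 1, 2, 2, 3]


Look up each index in the dictionary:
  5 -> 'bar'
  3 -> 'code'
  6 -> 'foo'
  1 -> 'fast'
  2 -> 'test'
  2 -> 'test'
  3 -> 'code'

Decoded: "bar code foo fast test test code"


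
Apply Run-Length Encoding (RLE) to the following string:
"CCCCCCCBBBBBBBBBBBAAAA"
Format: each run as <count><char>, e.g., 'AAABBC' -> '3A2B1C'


Scanning runs left to right:
  i=0: run of 'C' x 7 -> '7C'
  i=7: run of 'B' x 11 -> '11B'
  i=18: run of 'A' x 4 -> '4A'

RLE = 7C11B4A


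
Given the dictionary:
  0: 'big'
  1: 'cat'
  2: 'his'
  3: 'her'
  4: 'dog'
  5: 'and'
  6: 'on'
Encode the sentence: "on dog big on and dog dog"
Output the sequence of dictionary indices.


Look up each word in the dictionary:
  'on' -> 6
  'dog' -> 4
  'big' -> 0
  'on' -> 6
  'and' -> 5
  'dog' -> 4
  'dog' -> 4

Encoded: [6, 4, 0, 6, 5, 4, 4]


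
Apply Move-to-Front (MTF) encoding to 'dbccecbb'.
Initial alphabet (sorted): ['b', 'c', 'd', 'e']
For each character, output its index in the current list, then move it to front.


MTF encoding:
'd': index 2 in ['b', 'c', 'd', 'e'] -> ['d', 'b', 'c', 'e']
'b': index 1 in ['d', 'b', 'c', 'e'] -> ['b', 'd', 'c', 'e']
'c': index 2 in ['b', 'd', 'c', 'e'] -> ['c', 'b', 'd', 'e']
'c': index 0 in ['c', 'b', 'd', 'e'] -> ['c', 'b', 'd', 'e']
'e': index 3 in ['c', 'b', 'd', 'e'] -> ['e', 'c', 'b', 'd']
'c': index 1 in ['e', 'c', 'b', 'd'] -> ['c', 'e', 'b', 'd']
'b': index 2 in ['c', 'e', 'b', 'd'] -> ['b', 'c', 'e', 'd']
'b': index 0 in ['b', 'c', 'e', 'd'] -> ['b', 'c', 'e', 'd']


Output: [2, 1, 2, 0, 3, 1, 2, 0]


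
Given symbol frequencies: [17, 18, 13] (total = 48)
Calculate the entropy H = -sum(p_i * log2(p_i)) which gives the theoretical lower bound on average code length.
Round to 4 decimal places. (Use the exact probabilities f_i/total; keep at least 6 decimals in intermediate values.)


Per-symbol terms -p_i * log2(p_i) with p_i = f_i/48:
  p = 17/48 = 0.354167: log2(p) = -1.497500, -p*log2(p) = 0.530364
  p = 18/48 = 0.375000: log2(p) = -1.415037, -p*log2(p) = 0.530639
  p = 13/48 = 0.270833: log2(p) = -1.884523, -p*log2(p) = 0.510392
H = 0.530364 + 0.530639 + 0.510392 = 1.571395

H = 1.5714 bits/symbol


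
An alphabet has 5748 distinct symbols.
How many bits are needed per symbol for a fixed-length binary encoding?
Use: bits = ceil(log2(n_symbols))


log2(5748) = 12.4888
Bracket: 2^12 = 4096 < 5748 <= 2^13 = 8192
So ceil(log2(5748)) = 13

bits = ceil(log2(5748)) = ceil(12.4888) = 13 bits


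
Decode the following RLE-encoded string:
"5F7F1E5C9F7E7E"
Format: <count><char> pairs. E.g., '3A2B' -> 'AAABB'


Expanding each <count><char> pair:
  5F -> 'FFFFF'
  7F -> 'FFFFFFF'
  1E -> 'E'
  5C -> 'CCCCC'
  9F -> 'FFFFFFFFF'
  7E -> 'EEEEEEE'
  7E -> 'EEEEEEE'

Decoded = FFFFFFFFFFFFECCCCCFFFFFFFFFEEEEEEEEEEEEEE


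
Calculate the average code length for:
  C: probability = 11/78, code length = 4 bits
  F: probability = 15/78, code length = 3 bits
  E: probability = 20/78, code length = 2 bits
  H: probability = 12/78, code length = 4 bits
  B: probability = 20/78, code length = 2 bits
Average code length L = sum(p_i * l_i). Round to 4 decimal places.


Weighted contributions p_i * l_i:
  C: (11/78) * 4 = 44/78
  F: (15/78) * 3 = 45/78
  E: (20/78) * 2 = 40/78
  H: (12/78) * 4 = 48/78
  B: (20/78) * 2 = 40/78
Sum = (44 + 45 + 40 + 48 + 40)/78 = 217/78

L = 217/78 = 2.7821 bits/symbol


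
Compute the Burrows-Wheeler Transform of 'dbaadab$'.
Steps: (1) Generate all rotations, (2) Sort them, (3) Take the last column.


Rotations (sorted):
  0: $dbaadab -> last char: b
  1: aadab$db -> last char: b
  2: ab$dbaad -> last char: d
  3: adab$dba -> last char: a
  4: b$dbaada -> last char: a
  5: baadab$d -> last char: d
  6: dab$dbaa -> last char: a
  7: dbaadab$ -> last char: $


BWT = bbdaada$


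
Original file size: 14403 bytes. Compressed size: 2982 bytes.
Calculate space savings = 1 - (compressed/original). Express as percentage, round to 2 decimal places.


ratio = compressed/original = 2982/14403 = 0.20704
savings = 1 - ratio = 1 - 0.20704 = 0.79296
as a percentage: 0.79296 * 100 = 79.3%

Space savings = 1 - 2982/14403 = 79.3%


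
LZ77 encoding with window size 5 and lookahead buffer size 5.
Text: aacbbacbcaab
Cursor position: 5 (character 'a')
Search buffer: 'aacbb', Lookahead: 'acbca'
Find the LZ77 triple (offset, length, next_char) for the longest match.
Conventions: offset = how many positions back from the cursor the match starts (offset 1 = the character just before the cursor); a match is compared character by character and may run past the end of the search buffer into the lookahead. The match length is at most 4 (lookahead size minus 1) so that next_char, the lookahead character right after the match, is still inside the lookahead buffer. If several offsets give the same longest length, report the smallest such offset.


Try each offset into the search buffer:
  offset=1 (pos 4, char 'b'): match length 0
  offset=2 (pos 3, char 'b'): match length 0
  offset=3 (pos 2, char 'c'): match length 0
  offset=4 (pos 1, char 'a'): match length 3
  offset=5 (pos 0, char 'a'): match length 1
Longest match has length 3 at offset 4.
next_char = character at position 5 + 3 = 8 -> 'c'

Best match: offset=4, length=3 (matching 'acb' starting at position 1)
LZ77 triple: (4, 3, 'c')


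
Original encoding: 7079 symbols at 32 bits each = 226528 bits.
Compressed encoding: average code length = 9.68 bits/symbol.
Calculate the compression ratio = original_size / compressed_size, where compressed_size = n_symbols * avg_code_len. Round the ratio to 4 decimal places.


original_size = n_symbols * orig_bits = 7079 * 32 = 226528 bits
compressed_size = n_symbols * avg_code_len = 7079 * 9.68 = 68524.72 bits
ratio = original_size / compressed_size = 226528 / 68524.72 = 3.3058

Compression ratio = 3.3058


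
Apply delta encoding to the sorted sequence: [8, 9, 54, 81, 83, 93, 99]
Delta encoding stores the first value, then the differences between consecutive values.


First value: 8
Deltas:
  9 - 8 = 1
  54 - 9 = 45
  81 - 54 = 27
  83 - 81 = 2
  93 - 83 = 10
  99 - 93 = 6


Delta encoded: [8, 1, 45, 27, 2, 10, 6]


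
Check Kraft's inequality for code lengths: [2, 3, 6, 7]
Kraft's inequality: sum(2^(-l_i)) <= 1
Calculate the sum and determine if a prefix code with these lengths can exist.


Sum = 2^(-2) + 2^(-3) + 2^(-6) + 2^(-7)
    = 0.25 + 0.125 + 0.015625 + 0.0078125
    = 51/128 = 0.3984375
Since 0.3984375 <= 1, Kraft's inequality IS satisfied.
A prefix code with these lengths CAN exist.

Kraft sum = 0.3984375. Satisfied.


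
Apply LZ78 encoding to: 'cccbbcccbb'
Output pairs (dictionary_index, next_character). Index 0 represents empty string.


LZ78 encoding steps:
Dictionary: {0: ''}
Step 1: w='' (idx 0), next='c' -> output (0, 'c'), add 'c' as idx 1
Step 2: w='c' (idx 1), next='c' -> output (1, 'c'), add 'cc' as idx 2
Step 3: w='' (idx 0), next='b' -> output (0, 'b'), add 'b' as idx 3
Step 4: w='b' (idx 3), next='c' -> output (3, 'c'), add 'bc' as idx 4
Step 5: w='cc' (idx 2), next='b' -> output (2, 'b'), add 'ccb' as idx 5
Step 6: w='b' (idx 3), end of input -> output (3, '')


Encoded: [(0, 'c'), (1, 'c'), (0, 'b'), (3, 'c'), (2, 'b'), (3, '')]


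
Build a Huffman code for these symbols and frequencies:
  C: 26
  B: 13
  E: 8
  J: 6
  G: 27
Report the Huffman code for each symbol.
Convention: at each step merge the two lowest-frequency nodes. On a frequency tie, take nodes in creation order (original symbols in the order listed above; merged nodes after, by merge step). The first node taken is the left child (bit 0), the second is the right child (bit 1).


Huffman tree construction:
Step 1: Merge J(6) + E(8) = 14
Step 2: Merge B(13) + (J+E)(14) = 27
Step 3: Merge C(26) + G(27) = 53
Step 4: Merge (B+(J+E))(27) + (C+G)(53) = 80
Read each symbol's code off the tree from the root (left child = 0, right child = 1).

Codes:
  C: 10 (length 2)
  B: 00 (length 2)
  E: 011 (length 3)
  J: 010 (length 3)
  G: 11 (length 2)
Average code length: 174/80 = 2.1750 bits/symbol


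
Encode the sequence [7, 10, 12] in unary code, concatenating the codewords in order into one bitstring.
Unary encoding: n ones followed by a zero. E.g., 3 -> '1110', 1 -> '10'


Encode each number as n ones followed by a terminating 0:
  7 -> 11111110 (8 bits)
  10 -> 11111111110 (11 bits)
  12 -> 1111111111110 (13 bits)
Total length = 8 + 11 + 13 = 32 bits.

Unary([7, 10, 12]) = 11111110111111111101111111111110 (32 bits)


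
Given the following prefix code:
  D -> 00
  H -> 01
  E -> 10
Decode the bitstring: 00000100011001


Decoding step by step:
Bits 00 -> D
Bits 00 -> D
Bits 01 -> H
Bits 00 -> D
Bits 01 -> H
Bits 10 -> E
Bits 01 -> H


Decoded message: DDHDHEH


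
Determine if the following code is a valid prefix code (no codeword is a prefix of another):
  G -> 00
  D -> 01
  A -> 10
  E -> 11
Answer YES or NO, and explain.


Checking each pair (does one codeword prefix another?):
  G='00' vs D='01': no prefix
  G='00' vs A='10': no prefix
  G='00' vs E='11': no prefix
  D='01' vs G='00': no prefix
  D='01' vs A='10': no prefix
  D='01' vs E='11': no prefix
  A='10' vs G='00': no prefix
  A='10' vs D='01': no prefix
  A='10' vs E='11': no prefix
  E='11' vs G='00': no prefix
  E='11' vs D='01': no prefix
  E='11' vs A='10': no prefix
No violation found over all pairs.

YES -- this is a valid prefix code. No codeword is a prefix of any other codeword.
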